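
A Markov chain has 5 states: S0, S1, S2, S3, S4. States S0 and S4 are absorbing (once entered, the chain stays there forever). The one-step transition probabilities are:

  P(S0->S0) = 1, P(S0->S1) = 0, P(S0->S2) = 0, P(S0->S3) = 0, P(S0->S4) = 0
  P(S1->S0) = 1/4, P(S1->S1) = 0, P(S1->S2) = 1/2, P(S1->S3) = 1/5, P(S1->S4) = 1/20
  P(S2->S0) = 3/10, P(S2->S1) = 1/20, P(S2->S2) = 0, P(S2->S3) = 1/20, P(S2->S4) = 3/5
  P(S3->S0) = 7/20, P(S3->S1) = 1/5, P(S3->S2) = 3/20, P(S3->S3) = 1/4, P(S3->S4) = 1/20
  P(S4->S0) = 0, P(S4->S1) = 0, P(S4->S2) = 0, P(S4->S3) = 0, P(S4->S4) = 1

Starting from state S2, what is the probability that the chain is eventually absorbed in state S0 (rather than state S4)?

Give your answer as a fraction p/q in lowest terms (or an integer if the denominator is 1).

Answer: 281/774

Derivation:
Let a_i = P(absorbed in S0 | start in state i).
Boundary conditions: a_S0 = 1, a_S4 = 0.
For each transient state i, a_i = sum_j P(i->j) * a_j:
  a_S1 = 1/4*a_S0 + 0*a_S1 + 1/2*a_S2 + 1/5*a_S3 + 1/20*a_S4
  a_S2 = 3/10*a_S0 + 1/20*a_S1 + 0*a_S2 + 1/20*a_S3 + 3/5*a_S4
  a_S3 = 7/20*a_S0 + 1/5*a_S1 + 3/20*a_S2 + 1/4*a_S3 + 1/20*a_S4

Substituting a_S0 = 1 and a_S4 = 0, rearrange to (I - Q) a = r where r[i] = P(i -> S0):
  [1, -1/2, -1/5] . (a_S1, a_S2, a_S3) = 1/4
  [-1/20, 1, -1/20] . (a_S1, a_S2, a_S3) = 3/10
  [-1/5, -3/20, 3/4] . (a_S1, a_S2, a_S3) = 7/20

Solving yields:
  a_S1 = 49/86
  a_S2 = 281/774
  a_S3 = 535/774

Starting state is S2, so the absorption probability is a_S2 = 281/774.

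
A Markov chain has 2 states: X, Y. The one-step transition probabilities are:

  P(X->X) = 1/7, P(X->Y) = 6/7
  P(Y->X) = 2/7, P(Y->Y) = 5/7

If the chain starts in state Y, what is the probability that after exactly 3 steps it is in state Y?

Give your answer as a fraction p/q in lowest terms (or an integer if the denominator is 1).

Answer: 257/343

Derivation:
Computing P^3 by repeated multiplication:
P^1 =
  X: [1/7, 6/7]
  Y: [2/7, 5/7]
P^2 =
  X: [13/49, 36/49]
  Y: [12/49, 37/49]
P^3 =
  X: [85/343, 258/343]
  Y: [86/343, 257/343]

(P^3)[Y -> Y] = 257/343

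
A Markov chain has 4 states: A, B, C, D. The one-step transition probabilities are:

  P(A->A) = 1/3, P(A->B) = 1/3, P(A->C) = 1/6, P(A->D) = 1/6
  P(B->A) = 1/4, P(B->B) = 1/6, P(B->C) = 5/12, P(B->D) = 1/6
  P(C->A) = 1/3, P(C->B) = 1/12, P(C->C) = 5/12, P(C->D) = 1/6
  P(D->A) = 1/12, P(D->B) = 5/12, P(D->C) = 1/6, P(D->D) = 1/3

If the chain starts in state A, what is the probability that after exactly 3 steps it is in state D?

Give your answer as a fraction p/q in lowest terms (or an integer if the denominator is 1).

Answer: 43/216

Derivation:
Computing P^3 by repeated multiplication:
P^1 =
  A: [1/3, 1/3, 1/6, 1/6]
  B: [1/4, 1/6, 5/12, 1/6]
  C: [1/3, 1/12, 5/12, 1/6]
  D: [1/12, 5/12, 1/6, 1/3]
P^2 =
  A: [19/72, 1/4, 7/24, 7/36]
  B: [5/18, 31/144, 5/16, 7/36]
  C: [41/144, 11/48, 7/24, 7/36]
  D: [31/144, 1/4, 5/16, 2/9]
P^3 =
  A: [19/72, 203/864, 29/96, 43/216]
  B: [461/1728, 407/1728, 43/144, 43/216]
  C: [17/64, 103/432, 19/64, 43/216]
  D: [37/144, 401/1728, 59/192, 11/54]

(P^3)[A -> D] = 43/216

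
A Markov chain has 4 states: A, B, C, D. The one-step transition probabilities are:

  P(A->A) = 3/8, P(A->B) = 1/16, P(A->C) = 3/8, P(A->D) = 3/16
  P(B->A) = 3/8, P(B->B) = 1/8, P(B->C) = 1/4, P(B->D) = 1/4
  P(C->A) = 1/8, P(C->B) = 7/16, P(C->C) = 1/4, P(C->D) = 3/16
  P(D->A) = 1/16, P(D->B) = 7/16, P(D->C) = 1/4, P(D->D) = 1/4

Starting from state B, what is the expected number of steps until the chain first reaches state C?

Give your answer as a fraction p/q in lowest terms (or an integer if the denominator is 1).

Answer: 1004/289

Derivation:
Let h_i = expected steps to first reach C from state i.
Boundary: h_C = 0.
First-step equations for the other states:
  h_A = 1 + 3/8*h_A + 1/16*h_B + 3/8*h_C + 3/16*h_D
  h_B = 1 + 3/8*h_A + 1/8*h_B + 1/4*h_C + 1/4*h_D
  h_D = 1 + 1/16*h_A + 7/16*h_B + 1/4*h_C + 1/4*h_D

Substituting h_C = 0 and rearranging gives the linear system (I - Q) h = 1:
  [5/8, -1/16, -3/16] . (h_A, h_B, h_D) = 1
  [-3/8, 7/8, -1/4] . (h_A, h_B, h_D) = 1
  [-1/16, -7/16, 3/4] . (h_A, h_B, h_D) = 1

Solving yields:
  h_A = 876/289
  h_B = 1004/289
  h_D = 1044/289

Starting state is B, so the expected hitting time is h_B = 1004/289.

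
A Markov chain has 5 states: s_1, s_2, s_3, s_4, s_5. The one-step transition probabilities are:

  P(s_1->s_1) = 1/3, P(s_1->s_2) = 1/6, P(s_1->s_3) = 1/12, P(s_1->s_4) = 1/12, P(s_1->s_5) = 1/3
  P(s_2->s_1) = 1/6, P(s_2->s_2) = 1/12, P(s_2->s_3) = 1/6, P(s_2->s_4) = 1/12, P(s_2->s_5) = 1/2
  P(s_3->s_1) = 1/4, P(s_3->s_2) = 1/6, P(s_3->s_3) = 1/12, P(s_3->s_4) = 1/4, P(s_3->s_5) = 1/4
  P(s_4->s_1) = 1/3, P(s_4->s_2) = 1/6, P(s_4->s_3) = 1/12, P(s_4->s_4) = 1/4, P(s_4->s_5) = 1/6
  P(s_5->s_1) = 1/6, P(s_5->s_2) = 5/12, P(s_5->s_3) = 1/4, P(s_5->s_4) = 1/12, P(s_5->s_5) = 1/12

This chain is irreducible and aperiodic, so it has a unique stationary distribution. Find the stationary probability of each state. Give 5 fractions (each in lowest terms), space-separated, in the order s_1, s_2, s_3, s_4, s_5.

Answer: 793/3298 2491/11543 1686/11543 2983/23086 3099/11543

Derivation:
The stationary distribution satisfies pi = pi * P, i.e.:
  pi_s_1 = 1/3*pi_s_1 + 1/6*pi_s_2 + 1/4*pi_s_3 + 1/3*pi_s_4 + 1/6*pi_s_5
  pi_s_2 = 1/6*pi_s_1 + 1/12*pi_s_2 + 1/6*pi_s_3 + 1/6*pi_s_4 + 5/12*pi_s_5
  pi_s_3 = 1/12*pi_s_1 + 1/6*pi_s_2 + 1/12*pi_s_3 + 1/12*pi_s_4 + 1/4*pi_s_5
  pi_s_4 = 1/12*pi_s_1 + 1/12*pi_s_2 + 1/4*pi_s_3 + 1/4*pi_s_4 + 1/12*pi_s_5
  pi_s_5 = 1/3*pi_s_1 + 1/2*pi_s_2 + 1/4*pi_s_3 + 1/6*pi_s_4 + 1/12*pi_s_5
with normalization: pi_s_1 + pi_s_2 + pi_s_3 + pi_s_4 + pi_s_5 = 1.

Using the first 4 balance equations plus normalization, the linear system A*pi = b is:
  [-2/3, 1/6, 1/4, 1/3, 1/6] . pi = 0
  [1/6, -11/12, 1/6, 1/6, 5/12] . pi = 0
  [1/12, 1/6, -11/12, 1/12, 1/4] . pi = 0
  [1/12, 1/12, 1/4, -3/4, 1/12] . pi = 0
  [1, 1, 1, 1, 1] . pi = 1

Solving yields:
  pi_s_1 = 793/3298
  pi_s_2 = 2491/11543
  pi_s_3 = 1686/11543
  pi_s_4 = 2983/23086
  pi_s_5 = 3099/11543

Verification (pi * P):
  793/3298*1/3 + 2491/11543*1/6 + 1686/11543*1/4 + 2983/23086*1/3 + 3099/11543*1/6 = 793/3298 = pi_s_1  (ok)
  793/3298*1/6 + 2491/11543*1/12 + 1686/11543*1/6 + 2983/23086*1/6 + 3099/11543*5/12 = 2491/11543 = pi_s_2  (ok)
  793/3298*1/12 + 2491/11543*1/6 + 1686/11543*1/12 + 2983/23086*1/12 + 3099/11543*1/4 = 1686/11543 = pi_s_3  (ok)
  793/3298*1/12 + 2491/11543*1/12 + 1686/11543*1/4 + 2983/23086*1/4 + 3099/11543*1/12 = 2983/23086 = pi_s_4  (ok)
  793/3298*1/3 + 2491/11543*1/2 + 1686/11543*1/4 + 2983/23086*1/6 + 3099/11543*1/12 = 3099/11543 = pi_s_5  (ok)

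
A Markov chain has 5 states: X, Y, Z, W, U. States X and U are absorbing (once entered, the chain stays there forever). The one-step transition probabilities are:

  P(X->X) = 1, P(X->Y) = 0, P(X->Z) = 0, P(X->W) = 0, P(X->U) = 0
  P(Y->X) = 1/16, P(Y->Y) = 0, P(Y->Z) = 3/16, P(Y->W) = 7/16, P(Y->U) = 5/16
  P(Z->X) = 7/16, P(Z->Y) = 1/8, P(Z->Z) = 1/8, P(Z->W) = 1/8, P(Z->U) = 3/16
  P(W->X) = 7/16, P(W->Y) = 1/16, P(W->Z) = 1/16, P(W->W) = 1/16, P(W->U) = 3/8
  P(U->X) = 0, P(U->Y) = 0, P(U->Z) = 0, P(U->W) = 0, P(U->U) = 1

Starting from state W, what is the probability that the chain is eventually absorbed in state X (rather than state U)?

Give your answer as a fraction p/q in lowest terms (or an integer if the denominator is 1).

Answer: 335/624

Derivation:
Let a_i = P(absorbed in X | start in state i).
Boundary conditions: a_X = 1, a_U = 0.
For each transient state i, a_i = sum_j P(i->j) * a_j:
  a_Y = 1/16*a_X + 0*a_Y + 3/16*a_Z + 7/16*a_W + 5/16*a_U
  a_Z = 7/16*a_X + 1/8*a_Y + 1/8*a_Z + 1/8*a_W + 3/16*a_U
  a_W = 7/16*a_X + 1/16*a_Y + 1/16*a_Z + 1/16*a_W + 3/8*a_U

Substituting a_X = 1 and a_U = 0, rearrange to (I - Q) a = r where r[i] = P(i -> X):
  [1, -3/16, -7/16] . (a_Y, a_Z, a_W) = 1/16
  [-1/8, 7/8, -1/8] . (a_Y, a_Z, a_W) = 7/16
  [-1/16, -1/16, 15/16] . (a_Y, a_Z, a_W) = 7/16

Solving yields:
  a_Y = 5/12
  a_Z = 397/624
  a_W = 335/624

Starting state is W, so the absorption probability is a_W = 335/624.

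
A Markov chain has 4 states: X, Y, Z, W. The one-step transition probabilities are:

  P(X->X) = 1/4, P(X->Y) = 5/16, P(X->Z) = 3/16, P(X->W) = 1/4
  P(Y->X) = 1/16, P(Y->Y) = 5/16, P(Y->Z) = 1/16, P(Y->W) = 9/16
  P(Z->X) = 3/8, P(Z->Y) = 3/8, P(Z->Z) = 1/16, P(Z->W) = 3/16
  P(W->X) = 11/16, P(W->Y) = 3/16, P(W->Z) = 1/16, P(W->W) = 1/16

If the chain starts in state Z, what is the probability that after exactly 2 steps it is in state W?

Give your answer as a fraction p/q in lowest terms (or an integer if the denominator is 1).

Computing P^2 by repeated multiplication:
P^1 =
  X: [1/4, 5/16, 3/16, 1/4]
  Y: [1/16, 5/16, 1/16, 9/16]
  Z: [3/8, 3/8, 1/16, 3/16]
  W: [11/16, 3/16, 1/16, 1/16]
P^2 =
  X: [83/256, 75/256, 3/32, 37/128]
  Y: [57/128, 63/256, 9/128, 61/256]
  Z: [69/256, 75/256, 7/64, 21/64]
  W: [1/4, 79/256, 19/128, 75/256]

(P^2)[Z -> W] = 21/64

Answer: 21/64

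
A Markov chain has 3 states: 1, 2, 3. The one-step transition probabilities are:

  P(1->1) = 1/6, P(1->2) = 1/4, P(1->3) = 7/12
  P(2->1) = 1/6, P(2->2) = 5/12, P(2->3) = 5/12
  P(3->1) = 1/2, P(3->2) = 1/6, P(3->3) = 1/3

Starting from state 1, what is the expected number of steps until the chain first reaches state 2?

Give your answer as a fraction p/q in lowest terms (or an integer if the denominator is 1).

Answer: 90/19

Derivation:
Let h_i = expected steps to first reach 2 from state i.
Boundary: h_2 = 0.
First-step equations for the other states:
  h_1 = 1 + 1/6*h_1 + 1/4*h_2 + 7/12*h_3
  h_3 = 1 + 1/2*h_1 + 1/6*h_2 + 1/3*h_3

Substituting h_2 = 0 and rearranging gives the linear system (I - Q) h = 1:
  [5/6, -7/12] . (h_1, h_3) = 1
  [-1/2, 2/3] . (h_1, h_3) = 1

Solving yields:
  h_1 = 90/19
  h_3 = 96/19

Starting state is 1, so the expected hitting time is h_1 = 90/19.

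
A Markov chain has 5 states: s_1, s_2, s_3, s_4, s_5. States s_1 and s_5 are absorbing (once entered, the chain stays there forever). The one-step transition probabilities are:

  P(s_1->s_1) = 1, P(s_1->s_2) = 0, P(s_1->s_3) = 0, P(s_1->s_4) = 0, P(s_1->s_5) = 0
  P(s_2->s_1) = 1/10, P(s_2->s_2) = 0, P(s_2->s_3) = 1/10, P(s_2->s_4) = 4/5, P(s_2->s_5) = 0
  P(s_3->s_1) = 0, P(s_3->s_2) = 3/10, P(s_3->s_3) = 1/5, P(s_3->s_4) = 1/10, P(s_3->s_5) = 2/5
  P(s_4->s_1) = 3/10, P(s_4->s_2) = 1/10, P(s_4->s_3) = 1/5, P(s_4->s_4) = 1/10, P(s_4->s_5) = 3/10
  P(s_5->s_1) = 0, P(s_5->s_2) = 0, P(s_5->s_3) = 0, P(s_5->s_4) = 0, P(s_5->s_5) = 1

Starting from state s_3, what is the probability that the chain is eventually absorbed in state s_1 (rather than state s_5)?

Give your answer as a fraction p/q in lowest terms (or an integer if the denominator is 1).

Let a_i = P(absorbed in s_1 | start in state i).
Boundary conditions: a_s_1 = 1, a_s_5 = 0.
For each transient state i, a_i = sum_j P(i->j) * a_j:
  a_s_2 = 1/10*a_s_1 + 0*a_s_2 + 1/10*a_s_3 + 4/5*a_s_4 + 0*a_s_5
  a_s_3 = 0*a_s_1 + 3/10*a_s_2 + 1/5*a_s_3 + 1/10*a_s_4 + 2/5*a_s_5
  a_s_4 = 3/10*a_s_1 + 1/10*a_s_2 + 1/5*a_s_3 + 1/10*a_s_4 + 3/10*a_s_5

Substituting a_s_1 = 1 and a_s_5 = 0, rearrange to (I - Q) a = r where r[i] = P(i -> s_1):
  [1, -1/10, -4/5] . (a_s_2, a_s_3, a_s_4) = 1/10
  [-3/10, 4/5, -1/10] . (a_s_2, a_s_3, a_s_4) = 0
  [-1/10, -1/5, 9/10] . (a_s_2, a_s_3, a_s_4) = 3/10

Solving yields:
  a_s_2 = 53/112
  a_s_3 = 13/56
  a_s_4 = 7/16

Starting state is s_3, so the absorption probability is a_s_3 = 13/56.

Answer: 13/56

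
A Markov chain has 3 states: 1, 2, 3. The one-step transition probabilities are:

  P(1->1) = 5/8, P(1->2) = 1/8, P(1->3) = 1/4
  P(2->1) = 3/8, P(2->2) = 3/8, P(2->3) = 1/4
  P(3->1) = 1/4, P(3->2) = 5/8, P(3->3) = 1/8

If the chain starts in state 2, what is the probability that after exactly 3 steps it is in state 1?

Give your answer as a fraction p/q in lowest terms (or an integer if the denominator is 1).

Answer: 117/256

Derivation:
Computing P^3 by repeated multiplication:
P^1 =
  1: [5/8, 1/8, 1/4]
  2: [3/8, 3/8, 1/4]
  3: [1/4, 5/8, 1/8]
P^2 =
  1: [1/2, 9/32, 7/32]
  2: [7/16, 11/32, 7/32]
  3: [27/64, 11/32, 15/64]
P^3 =
  1: [121/256, 39/128, 57/256]
  2: [117/256, 41/128, 57/256]
  3: [231/512, 21/64, 113/512]

(P^3)[2 -> 1] = 117/256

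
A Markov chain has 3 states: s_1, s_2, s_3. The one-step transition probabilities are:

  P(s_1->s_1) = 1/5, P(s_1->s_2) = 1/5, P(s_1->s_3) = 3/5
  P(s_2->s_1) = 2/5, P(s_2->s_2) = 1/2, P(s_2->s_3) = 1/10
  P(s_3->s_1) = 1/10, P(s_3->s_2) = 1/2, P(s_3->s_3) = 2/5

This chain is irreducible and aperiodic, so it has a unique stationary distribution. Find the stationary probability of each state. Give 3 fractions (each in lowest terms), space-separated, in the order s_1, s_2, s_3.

The stationary distribution satisfies pi = pi * P, i.e.:
  pi_s_1 = 1/5*pi_s_1 + 2/5*pi_s_2 + 1/10*pi_s_3
  pi_s_2 = 1/5*pi_s_1 + 1/2*pi_s_2 + 1/2*pi_s_3
  pi_s_3 = 3/5*pi_s_1 + 1/10*pi_s_2 + 2/5*pi_s_3
with normalization: pi_s_1 + pi_s_2 + pi_s_3 = 1.

Using the first 2 balance equations plus normalization, the linear system A*pi = b is:
  [-4/5, 2/5, 1/10] . pi = 0
  [1/5, -1/2, 1/2] . pi = 0
  [1, 1, 1] . pi = 1

Solving yields:
  pi_s_1 = 25/99
  pi_s_2 = 14/33
  pi_s_3 = 32/99

Verification (pi * P):
  25/99*1/5 + 14/33*2/5 + 32/99*1/10 = 25/99 = pi_s_1  (ok)
  25/99*1/5 + 14/33*1/2 + 32/99*1/2 = 14/33 = pi_s_2  (ok)
  25/99*3/5 + 14/33*1/10 + 32/99*2/5 = 32/99 = pi_s_3  (ok)

Answer: 25/99 14/33 32/99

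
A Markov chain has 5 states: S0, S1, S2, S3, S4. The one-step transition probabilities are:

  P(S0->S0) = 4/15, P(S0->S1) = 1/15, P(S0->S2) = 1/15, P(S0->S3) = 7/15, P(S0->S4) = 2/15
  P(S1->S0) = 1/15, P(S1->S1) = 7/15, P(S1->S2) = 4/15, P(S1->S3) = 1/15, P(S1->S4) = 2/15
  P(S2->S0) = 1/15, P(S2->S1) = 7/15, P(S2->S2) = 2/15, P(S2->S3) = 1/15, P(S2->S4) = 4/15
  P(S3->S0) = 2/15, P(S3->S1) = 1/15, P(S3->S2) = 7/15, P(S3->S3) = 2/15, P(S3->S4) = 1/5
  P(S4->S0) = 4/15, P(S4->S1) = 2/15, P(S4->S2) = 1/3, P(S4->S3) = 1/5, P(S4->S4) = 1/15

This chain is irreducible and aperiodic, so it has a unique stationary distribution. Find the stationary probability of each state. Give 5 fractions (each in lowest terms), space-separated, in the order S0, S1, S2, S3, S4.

Answer: 5921/43038 6344/21519 3557/14346 1105/7173 132/797

Derivation:
The stationary distribution satisfies pi = pi * P, i.e.:
  pi_S0 = 4/15*pi_S0 + 1/15*pi_S1 + 1/15*pi_S2 + 2/15*pi_S3 + 4/15*pi_S4
  pi_S1 = 1/15*pi_S0 + 7/15*pi_S1 + 7/15*pi_S2 + 1/15*pi_S3 + 2/15*pi_S4
  pi_S2 = 1/15*pi_S0 + 4/15*pi_S1 + 2/15*pi_S2 + 7/15*pi_S3 + 1/3*pi_S4
  pi_S3 = 7/15*pi_S0 + 1/15*pi_S1 + 1/15*pi_S2 + 2/15*pi_S3 + 1/5*pi_S4
  pi_S4 = 2/15*pi_S0 + 2/15*pi_S1 + 4/15*pi_S2 + 1/5*pi_S3 + 1/15*pi_S4
with normalization: pi_S0 + pi_S1 + pi_S2 + pi_S3 + pi_S4 = 1.

Using the first 4 balance equations plus normalization, the linear system A*pi = b is:
  [-11/15, 1/15, 1/15, 2/15, 4/15] . pi = 0
  [1/15, -8/15, 7/15, 1/15, 2/15] . pi = 0
  [1/15, 4/15, -13/15, 7/15, 1/3] . pi = 0
  [7/15, 1/15, 1/15, -13/15, 1/5] . pi = 0
  [1, 1, 1, 1, 1] . pi = 1

Solving yields:
  pi_S0 = 5921/43038
  pi_S1 = 6344/21519
  pi_S2 = 3557/14346
  pi_S3 = 1105/7173
  pi_S4 = 132/797

Verification (pi * P):
  5921/43038*4/15 + 6344/21519*1/15 + 3557/14346*1/15 + 1105/7173*2/15 + 132/797*4/15 = 5921/43038 = pi_S0  (ok)
  5921/43038*1/15 + 6344/21519*7/15 + 3557/14346*7/15 + 1105/7173*1/15 + 132/797*2/15 = 6344/21519 = pi_S1  (ok)
  5921/43038*1/15 + 6344/21519*4/15 + 3557/14346*2/15 + 1105/7173*7/15 + 132/797*1/3 = 3557/14346 = pi_S2  (ok)
  5921/43038*7/15 + 6344/21519*1/15 + 3557/14346*1/15 + 1105/7173*2/15 + 132/797*1/5 = 1105/7173 = pi_S3  (ok)
  5921/43038*2/15 + 6344/21519*2/15 + 3557/14346*4/15 + 1105/7173*1/5 + 132/797*1/15 = 132/797 = pi_S4  (ok)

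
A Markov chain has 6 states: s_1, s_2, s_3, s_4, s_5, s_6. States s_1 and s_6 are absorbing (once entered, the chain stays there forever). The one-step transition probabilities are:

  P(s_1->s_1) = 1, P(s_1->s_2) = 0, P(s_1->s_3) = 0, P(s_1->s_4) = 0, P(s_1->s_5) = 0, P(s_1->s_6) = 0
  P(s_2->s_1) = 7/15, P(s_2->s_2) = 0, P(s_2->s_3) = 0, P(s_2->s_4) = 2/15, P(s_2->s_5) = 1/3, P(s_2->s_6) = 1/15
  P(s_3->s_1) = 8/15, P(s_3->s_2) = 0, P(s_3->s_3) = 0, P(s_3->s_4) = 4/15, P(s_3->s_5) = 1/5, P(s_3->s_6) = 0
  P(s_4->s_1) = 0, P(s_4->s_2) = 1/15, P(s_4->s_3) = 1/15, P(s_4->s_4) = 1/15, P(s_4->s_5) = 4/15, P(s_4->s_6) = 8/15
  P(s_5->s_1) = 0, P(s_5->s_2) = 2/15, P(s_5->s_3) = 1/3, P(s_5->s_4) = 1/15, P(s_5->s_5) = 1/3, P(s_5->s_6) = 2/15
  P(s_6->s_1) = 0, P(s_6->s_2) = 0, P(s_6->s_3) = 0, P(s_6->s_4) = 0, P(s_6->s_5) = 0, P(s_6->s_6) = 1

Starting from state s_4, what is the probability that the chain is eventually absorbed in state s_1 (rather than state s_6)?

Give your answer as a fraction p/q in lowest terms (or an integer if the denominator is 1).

Answer: 1849/7616

Derivation:
Let a_i = P(absorbed in s_1 | start in state i).
Boundary conditions: a_s_1 = 1, a_s_6 = 0.
For each transient state i, a_i = sum_j P(i->j) * a_j:
  a_s_2 = 7/15*a_s_1 + 0*a_s_2 + 0*a_s_3 + 2/15*a_s_4 + 1/3*a_s_5 + 1/15*a_s_6
  a_s_3 = 8/15*a_s_1 + 0*a_s_2 + 0*a_s_3 + 4/15*a_s_4 + 1/5*a_s_5 + 0*a_s_6
  a_s_4 = 0*a_s_1 + 1/15*a_s_2 + 1/15*a_s_3 + 1/15*a_s_4 + 4/15*a_s_5 + 8/15*a_s_6
  a_s_5 = 0*a_s_1 + 2/15*a_s_2 + 1/3*a_s_3 + 1/15*a_s_4 + 1/3*a_s_5 + 2/15*a_s_6

Substituting a_s_1 = 1 and a_s_6 = 0, rearrange to (I - Q) a = r where r[i] = P(i -> s_1):
  [1, 0, -2/15, -1/3] . (a_s_2, a_s_3, a_s_4, a_s_5) = 7/15
  [0, 1, -4/15, -1/5] . (a_s_2, a_s_3, a_s_4, a_s_5) = 8/15
  [-1/15, -1/15, 14/15, -4/15] . (a_s_2, a_s_3, a_s_4, a_s_5) = 0
  [-2/15, -1/3, -1/15, 2/3] . (a_s_2, a_s_3, a_s_4, a_s_5) = 0

Solving yields:
  a_s_2 = 15269/22848
  a_s_3 = 15985/22848
  a_s_4 = 1849/7616
  a_s_5 = 3867/7616

Starting state is s_4, so the absorption probability is a_s_4 = 1849/7616.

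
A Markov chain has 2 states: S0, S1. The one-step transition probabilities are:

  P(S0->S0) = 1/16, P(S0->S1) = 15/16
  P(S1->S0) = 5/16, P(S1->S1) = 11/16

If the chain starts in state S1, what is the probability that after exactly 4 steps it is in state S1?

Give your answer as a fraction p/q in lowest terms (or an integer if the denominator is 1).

Computing P^4 by repeated multiplication:
P^1 =
  S0: [1/16, 15/16]
  S1: [5/16, 11/16]
P^2 =
  S0: [19/64, 45/64]
  S1: [15/64, 49/64]
P^3 =
  S0: [61/256, 195/256]
  S1: [65/256, 191/256]
P^4 =
  S0: [259/1024, 765/1024]
  S1: [255/1024, 769/1024]

(P^4)[S1 -> S1] = 769/1024

Answer: 769/1024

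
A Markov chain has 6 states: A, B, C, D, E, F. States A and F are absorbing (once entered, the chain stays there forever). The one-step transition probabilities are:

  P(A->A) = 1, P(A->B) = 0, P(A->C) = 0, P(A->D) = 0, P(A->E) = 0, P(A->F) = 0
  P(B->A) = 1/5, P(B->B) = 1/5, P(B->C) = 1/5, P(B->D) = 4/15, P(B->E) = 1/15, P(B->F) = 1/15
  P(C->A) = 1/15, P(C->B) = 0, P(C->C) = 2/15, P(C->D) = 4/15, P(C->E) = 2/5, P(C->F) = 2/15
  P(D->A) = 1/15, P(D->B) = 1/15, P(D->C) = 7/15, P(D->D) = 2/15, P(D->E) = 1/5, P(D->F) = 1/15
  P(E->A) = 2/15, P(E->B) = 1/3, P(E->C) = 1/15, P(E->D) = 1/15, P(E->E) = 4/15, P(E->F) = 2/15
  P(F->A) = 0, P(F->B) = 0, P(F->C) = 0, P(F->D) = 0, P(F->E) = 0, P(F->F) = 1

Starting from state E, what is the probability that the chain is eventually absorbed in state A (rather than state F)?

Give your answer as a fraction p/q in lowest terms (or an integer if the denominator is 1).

Let a_i = P(absorbed in A | start in state i).
Boundary conditions: a_A = 1, a_F = 0.
For each transient state i, a_i = sum_j P(i->j) * a_j:
  a_B = 1/5*a_A + 1/5*a_B + 1/5*a_C + 4/15*a_D + 1/15*a_E + 1/15*a_F
  a_C = 1/15*a_A + 0*a_B + 2/15*a_C + 4/15*a_D + 2/5*a_E + 2/15*a_F
  a_D = 1/15*a_A + 1/15*a_B + 7/15*a_C + 2/15*a_D + 1/5*a_E + 1/15*a_F
  a_E = 2/15*a_A + 1/3*a_B + 1/15*a_C + 1/15*a_D + 4/15*a_E + 2/15*a_F

Substituting a_A = 1 and a_F = 0, rearrange to (I - Q) a = r where r[i] = P(i -> A):
  [4/5, -1/5, -4/15, -1/15] . (a_B, a_C, a_D, a_E) = 1/5
  [0, 13/15, -4/15, -2/5] . (a_B, a_C, a_D, a_E) = 1/15
  [-1/15, -7/15, 13/15, -1/5] . (a_B, a_C, a_D, a_E) = 1/15
  [-1/3, -1/15, -1/15, 11/15] . (a_B, a_C, a_D, a_E) = 2/15

Solving yields:
  a_B = 1417/2434
  a_C = 583/1217
  a_D = 1225/2434
  a_E = 652/1217

Starting state is E, so the absorption probability is a_E = 652/1217.

Answer: 652/1217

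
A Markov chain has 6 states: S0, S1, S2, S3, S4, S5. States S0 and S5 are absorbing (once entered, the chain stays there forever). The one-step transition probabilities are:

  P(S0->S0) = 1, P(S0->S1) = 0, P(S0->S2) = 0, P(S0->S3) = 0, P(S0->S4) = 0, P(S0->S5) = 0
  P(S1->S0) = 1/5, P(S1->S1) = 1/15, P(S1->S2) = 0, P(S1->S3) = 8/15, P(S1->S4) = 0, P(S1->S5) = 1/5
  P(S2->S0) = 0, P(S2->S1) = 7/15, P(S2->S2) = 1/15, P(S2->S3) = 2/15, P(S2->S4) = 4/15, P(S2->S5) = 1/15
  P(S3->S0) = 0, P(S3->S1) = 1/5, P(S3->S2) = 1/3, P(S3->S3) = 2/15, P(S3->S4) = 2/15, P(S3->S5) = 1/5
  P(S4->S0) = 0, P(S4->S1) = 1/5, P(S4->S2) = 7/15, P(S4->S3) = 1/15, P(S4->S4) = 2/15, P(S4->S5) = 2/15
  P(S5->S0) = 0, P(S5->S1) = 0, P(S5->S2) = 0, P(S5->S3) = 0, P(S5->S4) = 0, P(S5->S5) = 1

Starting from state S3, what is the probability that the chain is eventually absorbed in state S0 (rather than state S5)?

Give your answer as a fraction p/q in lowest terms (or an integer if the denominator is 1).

Let a_i = P(absorbed in S0 | start in state i).
Boundary conditions: a_S0 = 1, a_S5 = 0.
For each transient state i, a_i = sum_j P(i->j) * a_j:
  a_S1 = 1/5*a_S0 + 1/15*a_S1 + 0*a_S2 + 8/15*a_S3 + 0*a_S4 + 1/5*a_S5
  a_S2 = 0*a_S0 + 7/15*a_S1 + 1/15*a_S2 + 2/15*a_S3 + 4/15*a_S4 + 1/15*a_S5
  a_S3 = 0*a_S0 + 1/5*a_S1 + 1/3*a_S2 + 2/15*a_S3 + 2/15*a_S4 + 1/5*a_S5
  a_S4 = 0*a_S0 + 1/5*a_S1 + 7/15*a_S2 + 1/15*a_S3 + 2/15*a_S4 + 2/15*a_S5

Substituting a_S0 = 1 and a_S5 = 0, rearrange to (I - Q) a = r where r[i] = P(i -> S0):
  [14/15, 0, -8/15, 0] . (a_S1, a_S2, a_S3, a_S4) = 1/5
  [-7/15, 14/15, -2/15, -4/15] . (a_S1, a_S2, a_S3, a_S4) = 0
  [-1/5, -1/3, 13/15, -2/15] . (a_S1, a_S2, a_S3, a_S4) = 0
  [-1/5, -7/15, -1/15, 13/15] . (a_S1, a_S2, a_S3, a_S4) = 0

Solving yields:
  a_S1 = 1347/3968
  a_S2 = 4281/15872
  a_S3 = 3477/15872
  a_S4 = 477/1984

Starting state is S3, so the absorption probability is a_S3 = 3477/15872.

Answer: 3477/15872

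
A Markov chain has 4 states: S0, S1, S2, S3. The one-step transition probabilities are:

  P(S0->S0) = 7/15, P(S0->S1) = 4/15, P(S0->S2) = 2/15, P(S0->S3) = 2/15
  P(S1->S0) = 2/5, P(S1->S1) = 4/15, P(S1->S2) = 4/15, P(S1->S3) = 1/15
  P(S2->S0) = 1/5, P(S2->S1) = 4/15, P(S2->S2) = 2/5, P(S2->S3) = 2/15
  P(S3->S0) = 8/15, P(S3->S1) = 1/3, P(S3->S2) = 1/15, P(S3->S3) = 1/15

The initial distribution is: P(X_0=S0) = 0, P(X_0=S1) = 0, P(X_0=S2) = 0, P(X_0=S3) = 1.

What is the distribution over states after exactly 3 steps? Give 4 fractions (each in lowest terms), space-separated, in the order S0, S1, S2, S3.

Answer: 1366/3375 308/1125 16/75 73/675

Derivation:
Propagating the distribution step by step (d_{t+1} = d_t * P):
d_0 = (S0=0, S1=0, S2=0, S3=1)
  d_1[S0] = 0*7/15 + 0*2/5 + 0*1/5 + 1*8/15 = 8/15
  d_1[S1] = 0*4/15 + 0*4/15 + 0*4/15 + 1*1/3 = 1/3
  d_1[S2] = 0*2/15 + 0*4/15 + 0*2/5 + 1*1/15 = 1/15
  d_1[S3] = 0*2/15 + 0*1/15 + 0*2/15 + 1*1/15 = 1/15
d_1 = (S0=8/15, S1=1/3, S2=1/15, S3=1/15)
  d_2[S0] = 8/15*7/15 + 1/3*2/5 + 1/15*1/5 + 1/15*8/15 = 97/225
  d_2[S1] = 8/15*4/15 + 1/3*4/15 + 1/15*4/15 + 1/15*1/3 = 61/225
  d_2[S2] = 8/15*2/15 + 1/3*4/15 + 1/15*2/5 + 1/15*1/15 = 43/225
  d_2[S3] = 8/15*2/15 + 1/3*1/15 + 1/15*2/15 + 1/15*1/15 = 8/75
d_2 = (S0=97/225, S1=61/225, S2=43/225, S3=8/75)
  d_3[S0] = 97/225*7/15 + 61/225*2/5 + 43/225*1/5 + 8/75*8/15 = 1366/3375
  d_3[S1] = 97/225*4/15 + 61/225*4/15 + 43/225*4/15 + 8/75*1/3 = 308/1125
  d_3[S2] = 97/225*2/15 + 61/225*4/15 + 43/225*2/5 + 8/75*1/15 = 16/75
  d_3[S3] = 97/225*2/15 + 61/225*1/15 + 43/225*2/15 + 8/75*1/15 = 73/675
d_3 = (S0=1366/3375, S1=308/1125, S2=16/75, S3=73/675)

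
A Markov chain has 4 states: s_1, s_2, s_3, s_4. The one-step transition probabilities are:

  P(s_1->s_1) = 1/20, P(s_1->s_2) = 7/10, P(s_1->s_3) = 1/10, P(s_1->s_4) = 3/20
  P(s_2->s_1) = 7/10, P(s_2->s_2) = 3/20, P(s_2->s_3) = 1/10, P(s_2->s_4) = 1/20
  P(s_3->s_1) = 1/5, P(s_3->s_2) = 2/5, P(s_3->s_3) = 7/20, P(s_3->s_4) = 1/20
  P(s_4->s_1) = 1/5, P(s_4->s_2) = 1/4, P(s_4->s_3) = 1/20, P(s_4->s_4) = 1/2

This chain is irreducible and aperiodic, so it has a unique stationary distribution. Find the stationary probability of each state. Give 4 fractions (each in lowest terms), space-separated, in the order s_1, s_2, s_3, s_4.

Answer: 78/229 439/1145 141/1145 35/229

Derivation:
The stationary distribution satisfies pi = pi * P, i.e.:
  pi_s_1 = 1/20*pi_s_1 + 7/10*pi_s_2 + 1/5*pi_s_3 + 1/5*pi_s_4
  pi_s_2 = 7/10*pi_s_1 + 3/20*pi_s_2 + 2/5*pi_s_3 + 1/4*pi_s_4
  pi_s_3 = 1/10*pi_s_1 + 1/10*pi_s_2 + 7/20*pi_s_3 + 1/20*pi_s_4
  pi_s_4 = 3/20*pi_s_1 + 1/20*pi_s_2 + 1/20*pi_s_3 + 1/2*pi_s_4
with normalization: pi_s_1 + pi_s_2 + pi_s_3 + pi_s_4 = 1.

Using the first 3 balance equations plus normalization, the linear system A*pi = b is:
  [-19/20, 7/10, 1/5, 1/5] . pi = 0
  [7/10, -17/20, 2/5, 1/4] . pi = 0
  [1/10, 1/10, -13/20, 1/20] . pi = 0
  [1, 1, 1, 1] . pi = 1

Solving yields:
  pi_s_1 = 78/229
  pi_s_2 = 439/1145
  pi_s_3 = 141/1145
  pi_s_4 = 35/229

Verification (pi * P):
  78/229*1/20 + 439/1145*7/10 + 141/1145*1/5 + 35/229*1/5 = 78/229 = pi_s_1  (ok)
  78/229*7/10 + 439/1145*3/20 + 141/1145*2/5 + 35/229*1/4 = 439/1145 = pi_s_2  (ok)
  78/229*1/10 + 439/1145*1/10 + 141/1145*7/20 + 35/229*1/20 = 141/1145 = pi_s_3  (ok)
  78/229*3/20 + 439/1145*1/20 + 141/1145*1/20 + 35/229*1/2 = 35/229 = pi_s_4  (ok)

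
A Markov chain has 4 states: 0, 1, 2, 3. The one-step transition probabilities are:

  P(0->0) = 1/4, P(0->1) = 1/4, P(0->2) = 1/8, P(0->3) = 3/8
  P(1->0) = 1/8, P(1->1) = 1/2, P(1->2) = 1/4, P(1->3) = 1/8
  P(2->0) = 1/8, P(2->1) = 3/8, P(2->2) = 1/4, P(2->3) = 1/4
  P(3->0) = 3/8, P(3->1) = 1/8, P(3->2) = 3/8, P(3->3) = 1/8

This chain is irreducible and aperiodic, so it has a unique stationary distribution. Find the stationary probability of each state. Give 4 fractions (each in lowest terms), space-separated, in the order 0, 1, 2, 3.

Answer: 83/411 140/411 103/411 85/411

Derivation:
The stationary distribution satisfies pi = pi * P, i.e.:
  pi_0 = 1/4*pi_0 + 1/8*pi_1 + 1/8*pi_2 + 3/8*pi_3
  pi_1 = 1/4*pi_0 + 1/2*pi_1 + 3/8*pi_2 + 1/8*pi_3
  pi_2 = 1/8*pi_0 + 1/4*pi_1 + 1/4*pi_2 + 3/8*pi_3
  pi_3 = 3/8*pi_0 + 1/8*pi_1 + 1/4*pi_2 + 1/8*pi_3
with normalization: pi_0 + pi_1 + pi_2 + pi_3 = 1.

Using the first 3 balance equations plus normalization, the linear system A*pi = b is:
  [-3/4, 1/8, 1/8, 3/8] . pi = 0
  [1/4, -1/2, 3/8, 1/8] . pi = 0
  [1/8, 1/4, -3/4, 3/8] . pi = 0
  [1, 1, 1, 1] . pi = 1

Solving yields:
  pi_0 = 83/411
  pi_1 = 140/411
  pi_2 = 103/411
  pi_3 = 85/411

Verification (pi * P):
  83/411*1/4 + 140/411*1/8 + 103/411*1/8 + 85/411*3/8 = 83/411 = pi_0  (ok)
  83/411*1/4 + 140/411*1/2 + 103/411*3/8 + 85/411*1/8 = 140/411 = pi_1  (ok)
  83/411*1/8 + 140/411*1/4 + 103/411*1/4 + 85/411*3/8 = 103/411 = pi_2  (ok)
  83/411*3/8 + 140/411*1/8 + 103/411*1/4 + 85/411*1/8 = 85/411 = pi_3  (ok)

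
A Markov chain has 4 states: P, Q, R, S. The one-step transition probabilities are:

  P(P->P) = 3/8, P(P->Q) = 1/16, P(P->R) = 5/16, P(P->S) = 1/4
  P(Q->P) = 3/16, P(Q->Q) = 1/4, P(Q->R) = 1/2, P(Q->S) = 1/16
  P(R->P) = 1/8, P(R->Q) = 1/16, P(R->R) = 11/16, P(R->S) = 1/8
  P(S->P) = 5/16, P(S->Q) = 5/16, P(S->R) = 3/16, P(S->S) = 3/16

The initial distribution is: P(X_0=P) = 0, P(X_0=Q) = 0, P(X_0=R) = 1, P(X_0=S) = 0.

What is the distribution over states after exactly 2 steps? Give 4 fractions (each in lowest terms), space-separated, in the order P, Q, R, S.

Answer: 47/256 27/256 145/256 37/256

Derivation:
Propagating the distribution step by step (d_{t+1} = d_t * P):
d_0 = (P=0, Q=0, R=1, S=0)
  d_1[P] = 0*3/8 + 0*3/16 + 1*1/8 + 0*5/16 = 1/8
  d_1[Q] = 0*1/16 + 0*1/4 + 1*1/16 + 0*5/16 = 1/16
  d_1[R] = 0*5/16 + 0*1/2 + 1*11/16 + 0*3/16 = 11/16
  d_1[S] = 0*1/4 + 0*1/16 + 1*1/8 + 0*3/16 = 1/8
d_1 = (P=1/8, Q=1/16, R=11/16, S=1/8)
  d_2[P] = 1/8*3/8 + 1/16*3/16 + 11/16*1/8 + 1/8*5/16 = 47/256
  d_2[Q] = 1/8*1/16 + 1/16*1/4 + 11/16*1/16 + 1/8*5/16 = 27/256
  d_2[R] = 1/8*5/16 + 1/16*1/2 + 11/16*11/16 + 1/8*3/16 = 145/256
  d_2[S] = 1/8*1/4 + 1/16*1/16 + 11/16*1/8 + 1/8*3/16 = 37/256
d_2 = (P=47/256, Q=27/256, R=145/256, S=37/256)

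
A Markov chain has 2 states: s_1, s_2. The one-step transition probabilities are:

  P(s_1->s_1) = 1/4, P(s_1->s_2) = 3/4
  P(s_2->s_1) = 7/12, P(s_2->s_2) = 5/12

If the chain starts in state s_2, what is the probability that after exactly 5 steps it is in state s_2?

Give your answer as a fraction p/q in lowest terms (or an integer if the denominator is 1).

Computing P^5 by repeated multiplication:
P^1 =
  s_1: [1/4, 3/4]
  s_2: [7/12, 5/12]
P^2 =
  s_1: [1/2, 1/2]
  s_2: [7/18, 11/18]
P^3 =
  s_1: [5/12, 7/12]
  s_2: [49/108, 59/108]
P^4 =
  s_1: [4/9, 5/9]
  s_2: [35/81, 46/81]
P^5 =
  s_1: [47/108, 61/108]
  s_2: [427/972, 545/972]

(P^5)[s_2 -> s_2] = 545/972

Answer: 545/972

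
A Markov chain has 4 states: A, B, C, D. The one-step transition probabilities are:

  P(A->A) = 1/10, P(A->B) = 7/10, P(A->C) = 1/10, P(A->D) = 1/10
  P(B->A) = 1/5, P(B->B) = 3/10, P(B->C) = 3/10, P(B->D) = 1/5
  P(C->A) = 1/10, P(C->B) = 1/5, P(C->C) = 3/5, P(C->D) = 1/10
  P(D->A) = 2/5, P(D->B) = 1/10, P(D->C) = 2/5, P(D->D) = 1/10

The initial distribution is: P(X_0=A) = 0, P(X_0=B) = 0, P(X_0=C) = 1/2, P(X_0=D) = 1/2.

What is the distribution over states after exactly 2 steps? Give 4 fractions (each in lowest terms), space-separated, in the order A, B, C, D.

Answer: 29/200 33/100 41/100 23/200

Derivation:
Propagating the distribution step by step (d_{t+1} = d_t * P):
d_0 = (A=0, B=0, C=1/2, D=1/2)
  d_1[A] = 0*1/10 + 0*1/5 + 1/2*1/10 + 1/2*2/5 = 1/4
  d_1[B] = 0*7/10 + 0*3/10 + 1/2*1/5 + 1/2*1/10 = 3/20
  d_1[C] = 0*1/10 + 0*3/10 + 1/2*3/5 + 1/2*2/5 = 1/2
  d_1[D] = 0*1/10 + 0*1/5 + 1/2*1/10 + 1/2*1/10 = 1/10
d_1 = (A=1/4, B=3/20, C=1/2, D=1/10)
  d_2[A] = 1/4*1/10 + 3/20*1/5 + 1/2*1/10 + 1/10*2/5 = 29/200
  d_2[B] = 1/4*7/10 + 3/20*3/10 + 1/2*1/5 + 1/10*1/10 = 33/100
  d_2[C] = 1/4*1/10 + 3/20*3/10 + 1/2*3/5 + 1/10*2/5 = 41/100
  d_2[D] = 1/4*1/10 + 3/20*1/5 + 1/2*1/10 + 1/10*1/10 = 23/200
d_2 = (A=29/200, B=33/100, C=41/100, D=23/200)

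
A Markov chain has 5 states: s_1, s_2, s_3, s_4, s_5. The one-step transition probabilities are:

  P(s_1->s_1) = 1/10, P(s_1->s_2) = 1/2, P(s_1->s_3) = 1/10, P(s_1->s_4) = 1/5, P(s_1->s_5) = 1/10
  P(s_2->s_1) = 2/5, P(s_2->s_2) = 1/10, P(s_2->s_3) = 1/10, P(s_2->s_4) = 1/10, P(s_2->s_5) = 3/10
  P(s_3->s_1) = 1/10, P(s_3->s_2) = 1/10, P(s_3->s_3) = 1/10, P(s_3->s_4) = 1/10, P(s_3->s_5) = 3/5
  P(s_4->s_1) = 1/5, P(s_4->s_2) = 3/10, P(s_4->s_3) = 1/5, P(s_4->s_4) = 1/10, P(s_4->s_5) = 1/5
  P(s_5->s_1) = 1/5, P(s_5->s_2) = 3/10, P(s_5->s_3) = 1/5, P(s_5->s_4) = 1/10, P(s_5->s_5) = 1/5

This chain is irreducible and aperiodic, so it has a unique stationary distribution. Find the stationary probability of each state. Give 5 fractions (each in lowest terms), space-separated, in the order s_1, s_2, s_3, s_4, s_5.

The stationary distribution satisfies pi = pi * P, i.e.:
  pi_s_1 = 1/10*pi_s_1 + 2/5*pi_s_2 + 1/10*pi_s_3 + 1/5*pi_s_4 + 1/5*pi_s_5
  pi_s_2 = 1/2*pi_s_1 + 1/10*pi_s_2 + 1/10*pi_s_3 + 3/10*pi_s_4 + 3/10*pi_s_5
  pi_s_3 = 1/10*pi_s_1 + 1/10*pi_s_2 + 1/10*pi_s_3 + 1/5*pi_s_4 + 1/5*pi_s_5
  pi_s_4 = 1/5*pi_s_1 + 1/10*pi_s_2 + 1/10*pi_s_3 + 1/10*pi_s_4 + 1/10*pi_s_5
  pi_s_5 = 1/10*pi_s_1 + 3/10*pi_s_2 + 3/5*pi_s_3 + 1/5*pi_s_4 + 1/5*pi_s_5
with normalization: pi_s_1 + pi_s_2 + pi_s_3 + pi_s_4 + pi_s_5 = 1.

Using the first 4 balance equations plus normalization, the linear system A*pi = b is:
  [-9/10, 2/5, 1/10, 1/5, 1/5] . pi = 0
  [1/2, -9/10, 1/10, 3/10, 3/10] . pi = 0
  [1/10, 1/10, -9/10, 1/5, 1/5] . pi = 0
  [1/5, 1/10, 1/10, -9/10, 1/10] . pi = 0
  [1, 1, 1, 1, 1] . pi = 1

Solving yields:
  pi_s_1 = 33/152
  pi_s_2 = 5/19
  pi_s_3 = 21/152
  pi_s_4 = 37/304
  pi_s_5 = 79/304

Verification (pi * P):
  33/152*1/10 + 5/19*2/5 + 21/152*1/10 + 37/304*1/5 + 79/304*1/5 = 33/152 = pi_s_1  (ok)
  33/152*1/2 + 5/19*1/10 + 21/152*1/10 + 37/304*3/10 + 79/304*3/10 = 5/19 = pi_s_2  (ok)
  33/152*1/10 + 5/19*1/10 + 21/152*1/10 + 37/304*1/5 + 79/304*1/5 = 21/152 = pi_s_3  (ok)
  33/152*1/5 + 5/19*1/10 + 21/152*1/10 + 37/304*1/10 + 79/304*1/10 = 37/304 = pi_s_4  (ok)
  33/152*1/10 + 5/19*3/10 + 21/152*3/5 + 37/304*1/5 + 79/304*1/5 = 79/304 = pi_s_5  (ok)

Answer: 33/152 5/19 21/152 37/304 79/304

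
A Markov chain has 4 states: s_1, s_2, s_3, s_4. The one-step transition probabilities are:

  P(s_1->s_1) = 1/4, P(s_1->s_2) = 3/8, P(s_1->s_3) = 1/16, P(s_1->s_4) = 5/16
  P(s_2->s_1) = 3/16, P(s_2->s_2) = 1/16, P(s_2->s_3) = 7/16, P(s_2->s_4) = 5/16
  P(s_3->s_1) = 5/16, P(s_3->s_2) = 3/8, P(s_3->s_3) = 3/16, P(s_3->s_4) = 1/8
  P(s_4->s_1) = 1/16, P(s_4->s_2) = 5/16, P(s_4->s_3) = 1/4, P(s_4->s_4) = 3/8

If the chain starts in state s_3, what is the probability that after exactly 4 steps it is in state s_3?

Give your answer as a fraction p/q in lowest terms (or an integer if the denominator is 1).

Computing P^4 by repeated multiplication:
P^1 =
  s_1: [1/4, 3/8, 1/16, 5/16]
  s_2: [3/16, 1/16, 7/16, 5/16]
  s_3: [5/16, 3/8, 3/16, 1/8]
  s_4: [1/16, 5/16, 1/4, 3/8]
P^2 =
  s_1: [11/64, 61/256, 69/256, 41/128]
  s_2: [55/256, 43/128, 51/256, 1/4]
  s_3: [55/256, 1/4, 1/4, 73/256]
  s_4: [45/256, 65/256, 9/32, 37/128]
P^3 =
  s_1: [393/2048, 1149/4096, 503/2048, 1155/4096]
  s_2: [797/4096, 521/2048, 533/2048, 1191/4096]
  s_3: [805/4096, 1143/4096, 987/4096, 1161/4096]
  s_4: [809/4096, 1137/4096, 253/1024, 569/2048]
P^4 =
  s_1: [1597/8192, 4419/16384, 16467/65536, 18617/65536]
  s_2: [12835/65536, 18175/65536, 16053/65536, 18473/65536]
  s_3: [12745/65536, 4425/16384, 16411/65536, 2335/8192]
  s_4: [12845/65536, 17753/65536, 4089/16384, 9291/32768]

(P^4)[s_3 -> s_3] = 16411/65536

Answer: 16411/65536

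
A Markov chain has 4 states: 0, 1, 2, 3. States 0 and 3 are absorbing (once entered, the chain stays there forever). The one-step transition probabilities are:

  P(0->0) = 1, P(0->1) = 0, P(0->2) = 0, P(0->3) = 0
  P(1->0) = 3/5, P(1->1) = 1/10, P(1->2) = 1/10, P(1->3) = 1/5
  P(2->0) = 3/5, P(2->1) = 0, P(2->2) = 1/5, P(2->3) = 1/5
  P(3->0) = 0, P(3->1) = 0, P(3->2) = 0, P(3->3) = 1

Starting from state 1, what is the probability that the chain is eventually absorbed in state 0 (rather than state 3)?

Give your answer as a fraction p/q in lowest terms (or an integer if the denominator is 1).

Answer: 3/4

Derivation:
Let a_i = P(absorbed in 0 | start in state i).
Boundary conditions: a_0 = 1, a_3 = 0.
For each transient state i, a_i = sum_j P(i->j) * a_j:
  a_1 = 3/5*a_0 + 1/10*a_1 + 1/10*a_2 + 1/5*a_3
  a_2 = 3/5*a_0 + 0*a_1 + 1/5*a_2 + 1/5*a_3

Substituting a_0 = 1 and a_3 = 0, rearrange to (I - Q) a = r where r[i] = P(i -> 0):
  [9/10, -1/10] . (a_1, a_2) = 3/5
  [0, 4/5] . (a_1, a_2) = 3/5

Solving yields:
  a_1 = 3/4
  a_2 = 3/4

Starting state is 1, so the absorption probability is a_1 = 3/4.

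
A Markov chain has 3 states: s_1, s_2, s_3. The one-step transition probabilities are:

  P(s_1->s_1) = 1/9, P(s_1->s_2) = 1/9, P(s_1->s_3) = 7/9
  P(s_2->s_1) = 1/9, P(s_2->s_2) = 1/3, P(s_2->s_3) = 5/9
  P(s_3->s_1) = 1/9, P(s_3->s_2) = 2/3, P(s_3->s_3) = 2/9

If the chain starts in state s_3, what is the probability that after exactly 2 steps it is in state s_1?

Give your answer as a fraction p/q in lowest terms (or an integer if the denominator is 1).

Computing P^2 by repeated multiplication:
P^1 =
  s_1: [1/9, 1/9, 7/9]
  s_2: [1/9, 1/3, 5/9]
  s_3: [1/9, 2/3, 2/9]
P^2 =
  s_1: [1/9, 46/81, 26/81]
  s_2: [1/9, 40/81, 32/81]
  s_3: [1/9, 31/81, 41/81]

(P^2)[s_3 -> s_1] = 1/9

Answer: 1/9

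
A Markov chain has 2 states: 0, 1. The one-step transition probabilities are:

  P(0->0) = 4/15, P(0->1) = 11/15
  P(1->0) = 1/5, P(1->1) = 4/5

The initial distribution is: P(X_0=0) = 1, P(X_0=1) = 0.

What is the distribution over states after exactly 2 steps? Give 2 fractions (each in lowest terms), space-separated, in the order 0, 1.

Propagating the distribution step by step (d_{t+1} = d_t * P):
d_0 = (0=1, 1=0)
  d_1[0] = 1*4/15 + 0*1/5 = 4/15
  d_1[1] = 1*11/15 + 0*4/5 = 11/15
d_1 = (0=4/15, 1=11/15)
  d_2[0] = 4/15*4/15 + 11/15*1/5 = 49/225
  d_2[1] = 4/15*11/15 + 11/15*4/5 = 176/225
d_2 = (0=49/225, 1=176/225)

Answer: 49/225 176/225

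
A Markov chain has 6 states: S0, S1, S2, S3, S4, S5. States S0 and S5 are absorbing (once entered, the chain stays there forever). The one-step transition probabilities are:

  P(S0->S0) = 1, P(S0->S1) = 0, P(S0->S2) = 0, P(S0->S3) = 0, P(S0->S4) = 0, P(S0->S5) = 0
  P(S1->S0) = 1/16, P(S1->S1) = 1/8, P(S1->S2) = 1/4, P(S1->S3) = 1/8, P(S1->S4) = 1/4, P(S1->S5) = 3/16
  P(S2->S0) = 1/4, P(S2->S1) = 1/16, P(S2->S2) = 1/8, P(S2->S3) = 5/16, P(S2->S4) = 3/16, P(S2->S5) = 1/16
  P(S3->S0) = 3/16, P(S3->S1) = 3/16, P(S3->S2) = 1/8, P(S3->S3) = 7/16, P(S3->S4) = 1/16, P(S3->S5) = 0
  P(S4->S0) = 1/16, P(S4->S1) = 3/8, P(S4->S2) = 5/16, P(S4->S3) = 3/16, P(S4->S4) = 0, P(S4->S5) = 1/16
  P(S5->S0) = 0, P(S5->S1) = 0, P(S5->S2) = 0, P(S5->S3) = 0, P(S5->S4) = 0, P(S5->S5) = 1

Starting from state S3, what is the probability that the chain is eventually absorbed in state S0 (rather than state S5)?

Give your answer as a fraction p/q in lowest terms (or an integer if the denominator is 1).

Answer: 5779/7572

Derivation:
Let a_i = P(absorbed in S0 | start in state i).
Boundary conditions: a_S0 = 1, a_S5 = 0.
For each transient state i, a_i = sum_j P(i->j) * a_j:
  a_S1 = 1/16*a_S0 + 1/8*a_S1 + 1/4*a_S2 + 1/8*a_S3 + 1/4*a_S4 + 3/16*a_S5
  a_S2 = 1/4*a_S0 + 1/16*a_S1 + 1/8*a_S2 + 5/16*a_S3 + 3/16*a_S4 + 1/16*a_S5
  a_S3 = 3/16*a_S0 + 3/16*a_S1 + 1/8*a_S2 + 7/16*a_S3 + 1/16*a_S4 + 0*a_S5
  a_S4 = 1/16*a_S0 + 3/8*a_S1 + 5/16*a_S2 + 3/16*a_S3 + 0*a_S4 + 1/16*a_S5

Substituting a_S0 = 1 and a_S5 = 0, rearrange to (I - Q) a = r where r[i] = P(i -> S0):
  [7/8, -1/4, -1/8, -1/4] . (a_S1, a_S2, a_S3, a_S4) = 1/16
  [-1/16, 7/8, -5/16, -3/16] . (a_S1, a_S2, a_S3, a_S4) = 1/4
  [-3/16, -1/8, 9/16, -1/16] . (a_S1, a_S2, a_S3, a_S4) = 3/16
  [-3/8, -5/16, -3/16, 1] . (a_S1, a_S2, a_S3, a_S4) = 1/16

Solving yields:
  a_S1 = 4381/7572
  a_S2 = 1867/2524
  a_S3 = 5779/7572
  a_S4 = 825/1262

Starting state is S3, so the absorption probability is a_S3 = 5779/7572.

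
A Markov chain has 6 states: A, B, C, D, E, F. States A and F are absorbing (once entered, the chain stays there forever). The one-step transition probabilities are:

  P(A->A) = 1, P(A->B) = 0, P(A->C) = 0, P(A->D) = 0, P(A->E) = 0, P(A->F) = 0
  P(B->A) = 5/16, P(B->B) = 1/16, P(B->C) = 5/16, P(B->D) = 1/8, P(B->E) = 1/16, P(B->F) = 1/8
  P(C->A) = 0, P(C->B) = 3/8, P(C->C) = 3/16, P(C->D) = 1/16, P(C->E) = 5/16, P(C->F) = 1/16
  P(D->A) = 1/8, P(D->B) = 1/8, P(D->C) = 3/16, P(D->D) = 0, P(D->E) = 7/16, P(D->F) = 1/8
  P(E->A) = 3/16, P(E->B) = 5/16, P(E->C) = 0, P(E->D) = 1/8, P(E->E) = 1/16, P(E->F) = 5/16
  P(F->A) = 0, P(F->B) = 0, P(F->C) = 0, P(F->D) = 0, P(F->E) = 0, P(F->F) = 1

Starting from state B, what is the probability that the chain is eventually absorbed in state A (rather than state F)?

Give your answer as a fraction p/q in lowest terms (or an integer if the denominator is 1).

Answer: 17953/30247

Derivation:
Let a_i = P(absorbed in A | start in state i).
Boundary conditions: a_A = 1, a_F = 0.
For each transient state i, a_i = sum_j P(i->j) * a_j:
  a_B = 5/16*a_A + 1/16*a_B + 5/16*a_C + 1/8*a_D + 1/16*a_E + 1/8*a_F
  a_C = 0*a_A + 3/8*a_B + 3/16*a_C + 1/16*a_D + 5/16*a_E + 1/16*a_F
  a_D = 1/8*a_A + 1/8*a_B + 3/16*a_C + 0*a_D + 7/16*a_E + 1/8*a_F
  a_E = 3/16*a_A + 5/16*a_B + 0*a_C + 1/8*a_D + 1/16*a_E + 5/16*a_F

Substituting a_A = 1 and a_F = 0, rearrange to (I - Q) a = r where r[i] = P(i -> A):
  [15/16, -5/16, -1/8, -1/16] . (a_B, a_C, a_D, a_E) = 5/16
  [-3/8, 13/16, -1/16, -5/16] . (a_B, a_C, a_D, a_E) = 0
  [-1/8, -3/16, 1, -7/16] . (a_B, a_C, a_D, a_E) = 1/8
  [-5/16, 0, -1/8, 15/16] . (a_B, a_C, a_D, a_E) = 3/16

Solving yields:
  a_B = 17953/30247
  a_C = 14830/30247
  a_D = 14942/30247
  a_E = 14026/30247

Starting state is B, so the absorption probability is a_B = 17953/30247.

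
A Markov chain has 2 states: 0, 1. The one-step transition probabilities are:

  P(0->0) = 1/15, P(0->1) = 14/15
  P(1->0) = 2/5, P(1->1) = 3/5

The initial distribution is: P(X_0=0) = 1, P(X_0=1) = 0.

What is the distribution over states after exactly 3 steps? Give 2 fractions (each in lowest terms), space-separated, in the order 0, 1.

Answer: 37/135 98/135

Derivation:
Propagating the distribution step by step (d_{t+1} = d_t * P):
d_0 = (0=1, 1=0)
  d_1[0] = 1*1/15 + 0*2/5 = 1/15
  d_1[1] = 1*14/15 + 0*3/5 = 14/15
d_1 = (0=1/15, 1=14/15)
  d_2[0] = 1/15*1/15 + 14/15*2/5 = 17/45
  d_2[1] = 1/15*14/15 + 14/15*3/5 = 28/45
d_2 = (0=17/45, 1=28/45)
  d_3[0] = 17/45*1/15 + 28/45*2/5 = 37/135
  d_3[1] = 17/45*14/15 + 28/45*3/5 = 98/135
d_3 = (0=37/135, 1=98/135)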